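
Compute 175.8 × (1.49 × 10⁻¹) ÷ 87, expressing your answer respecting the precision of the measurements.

175.8 × (1.49 × 10⁻¹) ÷ 87 = 0.301082758621…
Multiplication/division keeps the fewest significant figures: 175.8 → 4 s.f., 1.49 × 10⁻¹ → 3 s.f., 87 → 2 s.f.; limit is 2.
Rounded to 2 significant figures: 0.30.

0.30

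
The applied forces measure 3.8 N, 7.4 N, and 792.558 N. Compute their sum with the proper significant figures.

3.8 N + 7.4 N + 792.558 N = 803.758 N.
Addition/subtraction keeps the fewest decimal places: 3.8 → 1 decimal place, 7.4 → 1 decimal place, 792.558 → 3 decimal places; limit is 1.
Rounded to 1 decimal place: 803.8 N.

803.8 N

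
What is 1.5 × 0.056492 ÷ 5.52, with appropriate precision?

1.5 × 0.056492 ÷ 5.52 = 0.0153510869565…
Multiplication/division keeps the fewest significant figures: 1.5 → 2 s.f., 0.056492 → 5 s.f., 5.52 → 3 s.f.; limit is 2.
Rounded to 2 significant figures: 0.015.

0.015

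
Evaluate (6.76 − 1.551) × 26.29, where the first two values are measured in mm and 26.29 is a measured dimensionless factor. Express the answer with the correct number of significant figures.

137 mm

6.76 mm − 1.551 mm = 5.209 mm; the difference is limited to 2 decimal places (3 s.f.).
Carrying full precision, 5.209 × 26.29 = 136.94461 mm; 26.29 has 4 s.f., so the result keeps min(3, 4) = 3 s.f.
Rounded to 3 significant figures: 137 mm.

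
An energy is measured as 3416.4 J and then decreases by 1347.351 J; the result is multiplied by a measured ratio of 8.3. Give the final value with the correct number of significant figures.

1.7 × 10⁴ J

3416.4 J − 1347.351 J = 2069.049 J; the difference is limited to 1 decimal place (5 s.f.).
Carrying full precision, 2069.049 × 8.3 = 17173.1067 J; 8.3 has 2 s.f., so the result keeps min(5, 2) = 2 s.f.
Rounded to 2 significant figures: 1.7 × 10⁴ J.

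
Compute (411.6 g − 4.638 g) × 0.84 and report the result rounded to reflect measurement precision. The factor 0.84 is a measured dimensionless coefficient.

3.4 × 10^2 g

411.6 g − 4.638 g = 406.962 g; the difference is limited to 1 decimal place (4 s.f.).
Carrying full precision, 406.962 × 0.84 = 341.84808 g; 0.84 has 2 s.f., so the result keeps min(4, 2) = 2 s.f.
Rounded to 2 significant figures: 3.4 × 10^2 g.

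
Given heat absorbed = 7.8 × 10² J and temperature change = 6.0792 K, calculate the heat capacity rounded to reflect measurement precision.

1.3 × 10² J/K

heat capacity = 7.8 × 10² J ÷ 6.0792 K = 128.306356099… J/K.
7.8 × 10² has 2 significant figures; 6.0792 has 5.
Division/multiplication keeps the fewest: 2 significant figures.
Rounded: 1.3 × 10² J/K.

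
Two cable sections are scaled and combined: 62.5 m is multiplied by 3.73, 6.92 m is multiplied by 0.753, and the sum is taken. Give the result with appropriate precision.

62.5 × 3.73 = 233.125 → 233 m (3 s.f., last digit at the 10^0 place).
6.92 × 0.753 = 5.21076 → 5.21 m (3 s.f., last digit at the 10^-2 place).
Sum: 238.33576 m; keep the coarser place, 10^0.
Result: 238 m.

238 m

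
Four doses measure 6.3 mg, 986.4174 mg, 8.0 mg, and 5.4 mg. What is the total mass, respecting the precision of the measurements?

1006.1 mg

6.3 mg + 986.4174 mg + 8.0 mg + 5.4 mg = 1006.1174 mg.
Addition/subtraction keeps the fewest decimal places: 6.3 → 1 decimal place, 986.4174 → 4 decimal places, 8.0 → 1 decimal place, 5.4 → 1 decimal place; limit is 1.
Rounded to 1 decimal place: 1006.1 mg.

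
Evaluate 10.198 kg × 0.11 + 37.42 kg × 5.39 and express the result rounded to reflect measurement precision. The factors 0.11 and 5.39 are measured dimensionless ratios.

203 kg

10.198 × 0.11 = 1.12178 → 1.1 kg (2 s.f., last digit at the 10^-1 place).
37.42 × 5.39 = 201.6938 → 202 kg (3 s.f., last digit at the 10^0 place).
Sum: 202.81558 kg; keep the coarser place, 10^0.
Result: 203 kg.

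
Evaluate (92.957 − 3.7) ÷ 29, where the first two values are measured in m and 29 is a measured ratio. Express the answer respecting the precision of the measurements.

3.1 m

92.957 m − 3.7 m = 89.257 m; the difference is limited to 1 decimal place (3 s.f.).
Carrying full precision, 89.257 ÷ 29 = 3.07782758621… m; 29 has 2 s.f., so the result keeps min(3, 2) = 2 s.f.
Rounded to 2 significant figures: 3.1 m.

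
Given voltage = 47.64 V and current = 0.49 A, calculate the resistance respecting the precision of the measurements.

97 Ω

resistance = 47.64 V ÷ 0.49 A = 97.2244897959… Ω.
47.64 has 4 significant figures; 0.49 has 2.
Division/multiplication keeps the fewest: 2 significant figures.
Rounded: 97 Ω.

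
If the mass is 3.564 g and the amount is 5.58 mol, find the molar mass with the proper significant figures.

0.639 g/mol

molar mass = 3.564 g ÷ 5.58 mol = 0.638709677419… g/mol.
3.564 has 4 significant figures; 5.58 has 3.
Division/multiplication keeps the fewest: 3 significant figures.
Rounded: 0.639 g/mol.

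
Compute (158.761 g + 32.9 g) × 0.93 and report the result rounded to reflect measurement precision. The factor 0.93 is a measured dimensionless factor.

1.8 × 10^2 g

158.761 g + 32.9 g = 191.661 g; the sum is limited to 1 decimal place (4 s.f.).
Carrying full precision, 191.661 × 0.93 = 178.24473 g; 0.93 has 2 s.f., so the result keeps min(4, 2) = 2 s.f.
Rounded to 2 significant figures: 1.8 × 10^2 g.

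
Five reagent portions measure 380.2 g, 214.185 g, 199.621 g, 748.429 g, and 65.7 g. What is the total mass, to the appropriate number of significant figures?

1608.1 g

380.2 g + 214.185 g + 199.621 g + 748.429 g + 65.7 g = 1608.135 g.
Addition/subtraction keeps the fewest decimal places: 380.2 → 1 decimal place, 214.185 → 3 decimal places, 199.621 → 3 decimal places, 748.429 → 3 decimal places, 65.7 → 1 decimal place; limit is 1.
Rounded to 1 decimal place: 1608.1 g.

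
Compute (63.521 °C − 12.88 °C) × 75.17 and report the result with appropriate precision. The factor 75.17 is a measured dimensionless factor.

63.521 °C − 12.88 °C = 50.641 °C; the difference is limited to 2 decimal places (4 s.f.).
Carrying full precision, 50.641 × 75.17 = 3806.68397 °C; 75.17 has 4 s.f., so the result keeps min(4, 4) = 4 s.f.
Rounded to 4 significant figures: 3807 °C.

3807 °C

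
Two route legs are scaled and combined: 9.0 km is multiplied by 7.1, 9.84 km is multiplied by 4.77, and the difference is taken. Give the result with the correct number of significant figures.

17 km

9.0 × 7.1 = 63.9 → 64 km (2 s.f., last digit at the 10^0 place).
9.84 × 4.77 = 46.9368 → 46.9 km (3 s.f., last digit at the 10^-1 place).
Difference: 16.9632 km; keep the coarser place, 10^0.
Result: 17 km.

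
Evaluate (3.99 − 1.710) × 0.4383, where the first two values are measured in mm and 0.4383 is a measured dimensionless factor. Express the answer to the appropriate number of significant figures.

0.999 mm

3.99 mm − 1.710 mm = 2.280 mm; the difference is limited to 2 decimal places (3 s.f.).
Carrying full precision, 2.280 × 0.4383 = 0.999324 mm; 0.4383 has 4 s.f., so the result keeps min(3, 4) = 3 s.f.
Rounded to 3 significant figures: 0.999 mm.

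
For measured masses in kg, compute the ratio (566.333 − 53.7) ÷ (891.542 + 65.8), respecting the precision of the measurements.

0.5355

566.333 − 53.7 = 512.633, limited to 1 d.p. → 4 s.f.; 891.542 + 65.8 = 957.342, limited to 1 d.p. → 4 s.f.
Carrying full precision, 512.633 ÷ 957.342 = 0.535475305586…; keep min(4, 4) = 4 s.f.
Rounded to 4 significant figures: 0.5355.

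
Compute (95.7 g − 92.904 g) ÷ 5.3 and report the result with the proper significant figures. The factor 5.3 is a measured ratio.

0.53 g

95.7 g − 92.904 g = 2.796 g; the difference is limited to 1 decimal place (2 s.f.).
Carrying full precision, 2.796 ÷ 5.3 = 0.527547169811… g; 5.3 has 2 s.f., so the result keeps min(2, 2) = 2 s.f.
Rounded to 2 significant figures: 0.53 g.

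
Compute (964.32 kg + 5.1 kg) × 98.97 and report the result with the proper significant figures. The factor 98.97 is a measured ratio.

964.32 kg + 5.1 kg = 969.42 kg; the sum is limited to 1 decimal place (4 s.f.).
Carrying full precision, 969.42 × 98.97 = 95943.4974 kg; 98.97 has 4 s.f., so the result keeps min(4, 4) = 4 s.f.
Rounded to 4 significant figures: 9.594 × 10⁴ kg.

9.594 × 10⁴ kg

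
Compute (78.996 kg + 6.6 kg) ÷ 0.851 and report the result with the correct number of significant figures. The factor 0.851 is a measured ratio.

78.996 kg + 6.6 kg = 85.596 kg; the sum is limited to 1 decimal place (3 s.f.).
Carrying full precision, 85.596 ÷ 0.851 = 100.582843713… kg; 0.851 has 3 s.f., so the result keeps min(3, 3) = 3 s.f.
Rounded to 3 significant figures: 101 kg.

101 kg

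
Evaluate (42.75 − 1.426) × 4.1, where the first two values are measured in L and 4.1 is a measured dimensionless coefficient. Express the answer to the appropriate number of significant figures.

1.7 × 10² L

42.75 L − 1.426 L = 41.324 L; the difference is limited to 2 decimal places (4 s.f.).
Carrying full precision, 41.324 × 4.1 = 169.4284 L; 4.1 has 2 s.f., so the result keeps min(4, 2) = 2 s.f.
Rounded to 2 significant figures: 1.7 × 10² L.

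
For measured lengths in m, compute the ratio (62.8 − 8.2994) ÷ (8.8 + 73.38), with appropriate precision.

62.8 − 8.2994 = 54.5006, limited to 1 d.p. → 3 s.f.; 8.8 + 73.38 = 82.18, limited to 1 d.p. → 3 s.f.
Carrying full precision, 54.5006 ÷ 82.18 = 0.663185689949…; keep min(3, 3) = 3 s.f.
Rounded to 3 significant figures: 0.663.

0.663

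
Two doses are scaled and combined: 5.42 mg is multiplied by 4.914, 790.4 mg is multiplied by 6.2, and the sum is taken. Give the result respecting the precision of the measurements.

4.9 × 10^3 mg

5.42 × 4.914 = 26.63388 → 26.6 mg (3 s.f., last digit at the 10^-1 place).
790.4 × 6.2 = 4900.48 → 4.9 × 10^3 mg (2 s.f., last digit at the 10^2 place).
Sum: 4927.11388 mg; keep the coarser place, 10^2.
Result: 4.9 × 10^3 mg.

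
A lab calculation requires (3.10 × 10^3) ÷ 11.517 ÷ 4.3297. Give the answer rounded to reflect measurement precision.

62.2

(3.10 × 10^3) ÷ 11.517 ÷ 4.3297 = 62.1676600868…
Multiplication/division keeps the fewest significant figures: 3.10 × 10^3 → 3 s.f., 11.517 → 5 s.f., 4.3297 → 5 s.f.; limit is 3.
Rounded to 3 significant figures: 62.2.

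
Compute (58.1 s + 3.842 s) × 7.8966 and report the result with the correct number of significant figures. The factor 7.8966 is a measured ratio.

58.1 s + 3.842 s = 61.942 s; the sum is limited to 1 decimal place (3 s.f.).
Carrying full precision, 61.942 × 7.8966 = 489.1311972 s; 7.8966 has 5 s.f., so the result keeps min(3, 5) = 3 s.f.
Rounded to 3 significant figures: 4.89 × 10^2 s.

4.89 × 10^2 s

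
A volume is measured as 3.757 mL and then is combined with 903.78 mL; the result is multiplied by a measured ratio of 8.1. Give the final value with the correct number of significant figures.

3.757 mL + 903.78 mL = 907.537 mL; the sum is limited to 2 decimal places (5 s.f.).
Carrying full precision, 907.537 × 8.1 = 7351.0497 mL; 8.1 has 2 s.f., so the result keeps min(5, 2) = 2 s.f.
Rounded to 2 significant figures: 7.4 × 10³ mL.

7.4 × 10³ mL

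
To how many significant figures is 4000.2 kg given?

5

4000.2: zeros between nonzero digits are significant.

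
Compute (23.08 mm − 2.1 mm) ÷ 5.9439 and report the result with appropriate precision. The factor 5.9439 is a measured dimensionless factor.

23.08 mm − 2.1 mm = 20.98 mm; the difference is limited to 1 decimal place (3 s.f.).
Carrying full precision, 20.98 ÷ 5.9439 = 3.52966907249… mm; 5.9439 has 5 s.f., so the result keeps min(3, 5) = 3 s.f.
Rounded to 3 significant figures: 3.53 mm.

3.53 mm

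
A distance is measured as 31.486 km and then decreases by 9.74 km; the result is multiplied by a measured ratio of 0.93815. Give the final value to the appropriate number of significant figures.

31.486 km − 9.74 km = 21.746 km; the difference is limited to 2 decimal places (4 s.f.).
Carrying full precision, 21.746 × 0.93815 = 20.4010099 km; 0.93815 has 5 s.f., so the result keeps min(4, 5) = 4 s.f.
Rounded to 4 significant figures: 20.40 km.

20.40 km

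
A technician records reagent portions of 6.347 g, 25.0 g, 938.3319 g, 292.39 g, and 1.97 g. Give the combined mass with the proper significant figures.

1264.0 g

6.347 g + 25.0 g + 938.3319 g + 292.39 g + 1.97 g = 1264.0389 g.
Addition/subtraction keeps the fewest decimal places: 6.347 → 3 decimal places, 25.0 → 1 decimal place, 938.3319 → 4 decimal places, 292.39 → 2 decimal places, 1.97 → 2 decimal places; limit is 1.
Rounded to 1 decimal place: 1264.0 g.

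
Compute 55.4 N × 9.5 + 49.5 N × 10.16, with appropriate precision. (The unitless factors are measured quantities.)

55.4 × 9.5 = 526.3 → 5.3 × 10² N (2 s.f., last digit at the 10^1 place).
49.5 × 10.16 = 502.92 → 503 N (3 s.f., last digit at the 10^0 place).
Sum: 1029.22 N; keep the coarser place, 10^1.
Result: 1.03 × 10³ N.

1.03 × 10³ N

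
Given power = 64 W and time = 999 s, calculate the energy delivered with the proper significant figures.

6.4 × 10^4 J

energy delivered = 64 W × 999 s = 63936 J.
64 has 2 significant figures; 999 has 3.
Division/multiplication keeps the fewest: 2 significant figures.
Rounded: 6.4 × 10^4 J.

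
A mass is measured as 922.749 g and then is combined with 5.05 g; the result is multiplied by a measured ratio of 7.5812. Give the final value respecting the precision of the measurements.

922.749 g + 5.05 g = 927.799 g; the sum is limited to 2 decimal places (5 s.f.).
Carrying full precision, 927.799 × 7.5812 = 7033.8297788 g; 7.5812 has 5 s.f., so the result keeps min(5, 5) = 5 s.f.
Rounded to 5 significant figures: 7033.8 g.

7033.8 g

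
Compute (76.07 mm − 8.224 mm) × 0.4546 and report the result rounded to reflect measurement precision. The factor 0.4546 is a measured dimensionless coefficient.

76.07 mm − 8.224 mm = 67.846 mm; the difference is limited to 2 decimal places (4 s.f.).
Carrying full precision, 67.846 × 0.4546 = 30.8427916 mm; 0.4546 has 4 s.f., so the result keeps min(4, 4) = 4 s.f.
Rounded to 4 significant figures: 30.84 mm.

30.84 mm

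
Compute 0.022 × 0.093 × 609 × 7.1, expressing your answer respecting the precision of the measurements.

0.022 × 0.093 × 609 × 7.1 = 8.8466994
Multiplication/division keeps the fewest significant figures: 0.022 → 2 s.f., 0.093 → 2 s.f., 609 → 3 s.f., 7.1 → 2 s.f.; limit is 2.
Rounded to 2 significant figures: 8.8.

8.8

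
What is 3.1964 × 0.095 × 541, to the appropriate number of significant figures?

3.1964 × 0.095 × 541 = 164.278978
Multiplication/division keeps the fewest significant figures: 3.1964 → 5 s.f., 0.095 → 2 s.f., 541 → 3 s.f.; limit is 2.
Rounded to 2 significant figures: 1.6 × 10².

1.6 × 10²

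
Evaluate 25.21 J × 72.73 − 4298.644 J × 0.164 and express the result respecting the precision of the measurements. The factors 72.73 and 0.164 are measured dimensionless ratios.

25.21 × 72.73 = 1833.5233 → 1.834 × 10³ J (4 s.f., last digit at the 10^0 place).
4298.644 × 0.164 = 704.977616 → 705 J (3 s.f., last digit at the 10^0 place).
Difference: 1128.545684 J; keep the coarser place, 10^0.
Result: 1129 J.

1129 J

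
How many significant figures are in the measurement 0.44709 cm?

0.44709: leading zeros are not significant; zeros between nonzero digits are significant.

5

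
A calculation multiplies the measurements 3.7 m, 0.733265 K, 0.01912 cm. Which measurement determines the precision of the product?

3.7 m

3.7 m → 2 s.f.; 0.733265 K → 6 s.f.; 0.01912 cm → 4 s.f.
The fewest is 2 significant figures, from 3.7 m.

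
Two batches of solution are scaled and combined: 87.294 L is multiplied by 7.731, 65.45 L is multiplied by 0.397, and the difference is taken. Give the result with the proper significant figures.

648.9 L

87.294 × 7.731 = 674.869914 → 674.9 L (4 s.f., last digit at the 10^-1 place).
65.45 × 0.397 = 25.98365 → 26.0 L (3 s.f., last digit at the 10^-1 place).
Difference: 648.886264 L; keep the coarser place, 10^-1.
Result: 648.9 L.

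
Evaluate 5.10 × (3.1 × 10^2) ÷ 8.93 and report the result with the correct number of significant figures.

1.8 × 10^2

5.10 × (3.1 × 10^2) ÷ 8.93 = 177.043673012…
Multiplication/division keeps the fewest significant figures: 5.10 → 3 s.f., 3.1 × 10^2 → 2 s.f., 8.93 → 3 s.f.; limit is 2.
Rounded to 2 significant figures: 1.8 × 10^2.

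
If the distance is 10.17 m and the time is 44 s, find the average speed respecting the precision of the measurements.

0.23 m/s

average speed = 10.17 m ÷ 44 s = 0.231136363636… m/s.
10.17 has 4 significant figures; 44 has 2.
Division/multiplication keeps the fewest: 2 significant figures.
Rounded: 0.23 m/s.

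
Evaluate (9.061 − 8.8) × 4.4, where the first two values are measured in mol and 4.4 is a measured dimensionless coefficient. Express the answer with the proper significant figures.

9.061 mol − 8.8 mol = 0.261 mol; the difference is limited to 1 decimal place (1 s.f.).
Carrying full precision, 0.261 × 4.4 = 1.1484 mol; 4.4 has 2 s.f., so the result keeps min(1, 2) = 1 s.f.
Rounded to 1 significant figure: 1 mol.

1 mol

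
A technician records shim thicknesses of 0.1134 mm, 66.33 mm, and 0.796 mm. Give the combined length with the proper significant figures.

67.24 mm

0.1134 mm + 66.33 mm + 0.796 mm = 67.2394 mm.
Addition/subtraction keeps the fewest decimal places: 0.1134 → 4 decimal places, 66.33 → 2 decimal places, 0.796 → 3 decimal places; limit is 2.
Rounded to 2 decimal places: 67.24 mm.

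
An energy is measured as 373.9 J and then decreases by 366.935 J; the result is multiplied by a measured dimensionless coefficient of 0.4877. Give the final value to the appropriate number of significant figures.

3.4 J

373.9 J − 366.935 J = 6.965 J; the difference is limited to 1 decimal place (2 s.f.).
Carrying full precision, 6.965 × 0.4877 = 3.3968305 J; 0.4877 has 4 s.f., so the result keeps min(2, 4) = 2 s.f.
Rounded to 2 significant figures: 3.4 J.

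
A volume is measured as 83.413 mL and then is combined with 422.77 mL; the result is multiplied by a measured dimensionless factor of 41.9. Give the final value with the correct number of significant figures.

2.12 × 10^4 mL

83.413 mL + 422.77 mL = 506.183 mL; the sum is limited to 2 decimal places (5 s.f.).
Carrying full precision, 506.183 × 41.9 = 21209.0677 mL; 41.9 has 3 s.f., so the result keeps min(5, 3) = 3 s.f.
Rounded to 3 significant figures: 2.12 × 10^4 mL.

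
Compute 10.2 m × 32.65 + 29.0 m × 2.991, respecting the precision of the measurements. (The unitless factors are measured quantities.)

10.2 × 32.65 = 333.03 → 333 m (3 s.f., last digit at the 10^0 place).
29.0 × 2.991 = 86.739 → 86.7 m (3 s.f., last digit at the 10^-1 place).
Sum: 419.769 m; keep the coarser place, 10^0.
Result: 420. m.

420. m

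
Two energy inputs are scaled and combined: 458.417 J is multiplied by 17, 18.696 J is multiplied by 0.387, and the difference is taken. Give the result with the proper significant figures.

7.8 × 10^3 J

458.417 × 17 = 7793.089 → 7.8 × 10^3 J (2 s.f., last digit at the 10^2 place).
18.696 × 0.387 = 7.235352 → 7.24 J (3 s.f., last digit at the 10^-2 place).
Difference: 7785.853648 J; keep the coarser place, 10^2.
Result: 7.8 × 10^3 J.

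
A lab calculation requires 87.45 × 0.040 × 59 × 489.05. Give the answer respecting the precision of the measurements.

1.0 × 10⁵

87.45 × 0.040 × 59 × 489.05 = 100931.1171
Multiplication/division keeps the fewest significant figures: 87.45 → 4 s.f., 0.040 → 2 s.f., 59 → 2 s.f., 489.05 → 5 s.f.; limit is 2.
Rounded to 2 significant figures: 1.0 × 10⁵.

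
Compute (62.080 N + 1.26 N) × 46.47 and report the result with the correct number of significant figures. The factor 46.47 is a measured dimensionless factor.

62.080 N + 1.26 N = 63.340 N; the sum is limited to 2 decimal places (4 s.f.).
Carrying full precision, 63.340 × 46.47 = 2943.4098 N; 46.47 has 4 s.f., so the result keeps min(4, 4) = 4 s.f.
Rounded to 4 significant figures: 2943 N.

2943 N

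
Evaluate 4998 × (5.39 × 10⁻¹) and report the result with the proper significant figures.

4998 × (5.39 × 10⁻¹) = 2693.922
Multiplication/division keeps the fewest significant figures: 4998 → 4 s.f., 5.39 × 10⁻¹ → 3 s.f.; limit is 3.
Rounded to 3 significant figures: 2.69 × 10³.

2.69 × 10³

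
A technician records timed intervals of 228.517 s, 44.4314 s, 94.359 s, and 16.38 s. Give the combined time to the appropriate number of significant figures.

383.69 s

228.517 s + 44.4314 s + 94.359 s + 16.38 s = 383.6874 s.
Addition/subtraction keeps the fewest decimal places: 228.517 → 3 decimal places, 44.4314 → 4 decimal places, 94.359 → 3 decimal places, 16.38 → 2 decimal places; limit is 2.
Rounded to 2 decimal places: 383.69 s.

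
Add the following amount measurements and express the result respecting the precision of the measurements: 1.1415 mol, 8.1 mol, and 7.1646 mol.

16.4 mol

1.1415 mol + 8.1 mol + 7.1646 mol = 16.4061 mol.
Addition/subtraction keeps the fewest decimal places: 1.1415 → 4 decimal places, 8.1 → 1 decimal place, 7.1646 → 4 decimal places; limit is 1.
Rounded to 1 decimal place: 16.4 mol.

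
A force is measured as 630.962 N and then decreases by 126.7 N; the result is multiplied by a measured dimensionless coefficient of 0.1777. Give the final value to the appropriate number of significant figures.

89.61 N

630.962 N − 126.7 N = 504.262 N; the difference is limited to 1 decimal place (4 s.f.).
Carrying full precision, 504.262 × 0.1777 = 89.6073574 N; 0.1777 has 4 s.f., so the result keeps min(4, 4) = 4 s.f.
Rounded to 4 significant figures: 89.61 N.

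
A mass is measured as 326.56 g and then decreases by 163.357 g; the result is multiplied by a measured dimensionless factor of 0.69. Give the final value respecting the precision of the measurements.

326.56 g − 163.357 g = 163.203 g; the difference is limited to 2 decimal places (5 s.f.).
Carrying full precision, 163.203 × 0.69 = 112.61007 g; 0.69 has 2 s.f., so the result keeps min(5, 2) = 2 s.f.
Rounded to 2 significant figures: 1.1 × 10^2 g.

1.1 × 10^2 g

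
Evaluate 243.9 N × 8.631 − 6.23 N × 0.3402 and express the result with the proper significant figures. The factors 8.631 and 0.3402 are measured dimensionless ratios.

2103 N

243.9 × 8.631 = 2105.1009 → 2105 N (4 s.f., last digit at the 10^0 place).
6.23 × 0.3402 = 2.119446 → 2.12 N (3 s.f., last digit at the 10^-2 place).
Difference: 2102.981454 N; keep the coarser place, 10^0.
Result: 2103 N.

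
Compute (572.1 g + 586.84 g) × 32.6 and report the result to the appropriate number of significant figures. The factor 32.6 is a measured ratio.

572.1 g + 586.84 g = 1158.94 g; the sum is limited to 1 decimal place (5 s.f.).
Carrying full precision, 1158.94 × 32.6 = 37781.444 g; 32.6 has 3 s.f., so the result keeps min(5, 3) = 3 s.f.
Rounded to 3 significant figures: 3.78 × 10⁴ g.

3.78 × 10⁴ g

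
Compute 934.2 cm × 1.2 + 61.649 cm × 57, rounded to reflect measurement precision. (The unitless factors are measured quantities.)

934.2 × 1.2 = 1121.04 → 1.1 × 10^3 cm (2 s.f., last digit at the 10^2 place).
61.649 × 57 = 3513.993 → 3.5 × 10^3 cm (2 s.f., last digit at the 10^2 place).
Sum: 4635.033 cm; keep the coarser place, 10^2.
Result: 4.6 × 10^3 cm.

4.6 × 10^3 cm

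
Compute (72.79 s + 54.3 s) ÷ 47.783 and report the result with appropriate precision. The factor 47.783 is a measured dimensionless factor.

72.79 s + 54.3 s = 127.09 s; the sum is limited to 1 decimal place (4 s.f.).
Carrying full precision, 127.09 ÷ 47.783 = 2.65973254086… s; 47.783 has 5 s.f., so the result keeps min(4, 5) = 4 s.f.
Rounded to 4 significant figures: 2.660 s.

2.660 s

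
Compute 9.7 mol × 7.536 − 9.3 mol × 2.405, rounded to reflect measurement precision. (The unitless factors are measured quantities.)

9.7 × 7.536 = 73.0992 → 73 mol (2 s.f., last digit at the 10^0 place).
9.3 × 2.405 = 22.3665 → 22 mol (2 s.f., last digit at the 10^0 place).
Difference: 50.7327 mol; keep the coarser place, 10^0.
Result: 51 mol.

51 mol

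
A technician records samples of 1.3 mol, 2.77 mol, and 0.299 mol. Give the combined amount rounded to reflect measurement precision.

1.3 mol + 2.77 mol + 0.299 mol = 4.369 mol.
Addition/subtraction keeps the fewest decimal places: 1.3 → 1 decimal place, 2.77 → 2 decimal places, 0.299 → 3 decimal places; limit is 1.
Rounded to 1 decimal place: 4.4 mol.

4.4 mol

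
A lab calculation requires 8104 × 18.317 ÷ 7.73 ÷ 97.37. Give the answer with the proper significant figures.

197

8104 × 18.317 ÷ 7.73 ÷ 97.37 = 197.219164146…
Multiplication/division keeps the fewest significant figures: 8104 → 4 s.f., 18.317 → 5 s.f., 7.73 → 3 s.f., 97.37 → 4 s.f.; limit is 3.
Rounded to 3 significant figures: 197.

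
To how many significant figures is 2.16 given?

3

2.16: every digit is nonzero and significant.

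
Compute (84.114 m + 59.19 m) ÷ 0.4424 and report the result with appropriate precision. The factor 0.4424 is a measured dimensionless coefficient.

323.9 m

84.114 m + 59.19 m = 143.304 m; the sum is limited to 2 decimal places (5 s.f.).
Carrying full precision, 143.304 ÷ 0.4424 = 323.924050633… m; 0.4424 has 4 s.f., so the result keeps min(5, 4) = 4 s.f.
Rounded to 4 significant figures: 323.9 m.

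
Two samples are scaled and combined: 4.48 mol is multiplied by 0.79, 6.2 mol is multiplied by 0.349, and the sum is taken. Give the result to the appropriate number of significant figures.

4.48 × 0.79 = 3.5392 → 3.5 mol (2 s.f., last digit at the 10^-1 place).
6.2 × 0.349 = 2.1638 → 2.2 mol (2 s.f., last digit at the 10^-1 place).
Sum: 5.703 mol; keep the coarser place, 10^-1.
Result: 5.7 mol.

5.7 mol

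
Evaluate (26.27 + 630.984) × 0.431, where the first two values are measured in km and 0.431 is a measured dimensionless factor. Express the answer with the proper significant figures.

283 km

26.27 km + 630.984 km = 657.254 km; the sum is limited to 2 decimal places (5 s.f.).
Carrying full precision, 657.254 × 0.431 = 283.276474 km; 0.431 has 3 s.f., so the result keeps min(5, 3) = 3 s.f.
Rounded to 3 significant figures: 283 km.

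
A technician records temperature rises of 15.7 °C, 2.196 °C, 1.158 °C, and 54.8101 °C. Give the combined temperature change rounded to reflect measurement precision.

73.9 °C

15.7 °C + 2.196 °C + 1.158 °C + 54.8101 °C = 73.8641 °C.
Addition/subtraction keeps the fewest decimal places: 15.7 → 1 decimal place, 2.196 → 3 decimal places, 1.158 → 3 decimal places, 54.8101 → 4 decimal places; limit is 1.
Rounded to 1 decimal place: 73.9 °C.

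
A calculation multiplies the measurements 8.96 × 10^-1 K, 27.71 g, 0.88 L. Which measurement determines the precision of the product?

0.88 L

8.96 × 10^-1 K → 3 s.f.; 27.71 g → 4 s.f.; 0.88 L → 2 s.f.
The fewest is 2 significant figures, from 0.88 L.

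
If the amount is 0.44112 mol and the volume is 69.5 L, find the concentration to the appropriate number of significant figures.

0.00635 mol/L

concentration = 0.44112 mol ÷ 69.5 L = 0.00634705035971… mol/L.
0.44112 has 5 significant figures; 69.5 has 3.
Division/multiplication keeps the fewest: 3 significant figures.
Rounded: 0.00635 mol/L.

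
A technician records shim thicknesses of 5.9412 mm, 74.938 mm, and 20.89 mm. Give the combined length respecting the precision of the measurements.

5.9412 mm + 74.938 mm + 20.89 mm = 101.7692 mm.
Addition/subtraction keeps the fewest decimal places: 5.9412 → 4 decimal places, 74.938 → 3 decimal places, 20.89 → 2 decimal places; limit is 2.
Rounded to 2 decimal places: 101.77 mm.

101.77 mm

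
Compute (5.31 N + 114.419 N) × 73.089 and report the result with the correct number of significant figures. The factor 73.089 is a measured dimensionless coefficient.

5.31 N + 114.419 N = 119.729 N; the sum is limited to 2 decimal places (5 s.f.).
Carrying full precision, 119.729 × 73.089 = 8750.872881 N; 73.089 has 5 s.f., so the result keeps min(5, 5) = 5 s.f.
Rounded to 5 significant figures: 8750.9 N.

8750.9 N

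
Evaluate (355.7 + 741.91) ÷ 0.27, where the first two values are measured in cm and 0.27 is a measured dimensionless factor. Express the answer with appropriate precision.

4.1 × 10^3 cm

355.7 cm + 741.91 cm = 1097.61 cm; the sum is limited to 1 decimal place (5 s.f.).
Carrying full precision, 1097.61 ÷ 0.27 = 4065.22222222… cm; 0.27 has 2 s.f., so the result keeps min(5, 2) = 2 s.f.
Rounded to 2 significant figures: 4.1 × 10^3 cm.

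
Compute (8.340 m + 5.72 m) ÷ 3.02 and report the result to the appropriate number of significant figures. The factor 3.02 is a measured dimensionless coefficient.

8.340 m + 5.72 m = 14.060 m; the sum is limited to 2 decimal places (4 s.f.).
Carrying full precision, 14.060 ÷ 3.02 = 4.65562913907… m; 3.02 has 3 s.f., so the result keeps min(4, 3) = 3 s.f.
Rounded to 3 significant figures: 4.66 m.

4.66 m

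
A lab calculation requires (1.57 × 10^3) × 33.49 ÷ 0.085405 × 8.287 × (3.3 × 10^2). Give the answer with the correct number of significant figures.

(1.57 × 10^3) × 33.49 ÷ 0.085405 × 8.287 × (3.3 × 10^2) = 1.68361498159 × 10^9…
Multiplication/division keeps the fewest significant figures: 1.57 × 10^3 → 3 s.f., 33.49 → 4 s.f., 0.085405 → 5 s.f., 8.287 → 4 s.f., 3.3 × 10^2 → 2 s.f.; limit is 2.
Rounded to 2 significant figures: 1.7 × 10^9.

1.7 × 10^9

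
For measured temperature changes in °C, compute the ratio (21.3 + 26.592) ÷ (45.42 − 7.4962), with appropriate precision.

1.26

21.3 + 26.592 = 47.892, limited to 1 d.p. → 3 s.f.; 45.42 − 7.4962 = 37.9238, limited to 2 d.p. → 4 s.f.
Carrying full precision, 47.892 ÷ 37.9238 = 1.26284813231…; keep min(3, 4) = 3 s.f.
Rounded to 3 significant figures: 1.26.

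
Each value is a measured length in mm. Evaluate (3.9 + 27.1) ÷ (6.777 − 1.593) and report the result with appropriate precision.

5.98

3.9 + 27.1 = 31.0, limited to 1 d.p. → 3 s.f.; 6.777 − 1.593 = 5.184, limited to 3 d.p. → 4 s.f.
Carrying full precision, 31.0 ÷ 5.184 = 5.9799382716…; keep min(3, 4) = 3 s.f.
Rounded to 3 significant figures: 5.98.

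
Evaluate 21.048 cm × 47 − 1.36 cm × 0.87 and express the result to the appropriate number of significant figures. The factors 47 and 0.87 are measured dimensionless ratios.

9.9 × 10^2 cm

21.048 × 47 = 989.256 → 9.9 × 10^2 cm (2 s.f., last digit at the 10^1 place).
1.36 × 0.87 = 1.1832 → 1.2 cm (2 s.f., last digit at the 10^-1 place).
Difference: 988.0728 cm; keep the coarser place, 10^1.
Result: 9.9 × 10^2 cm.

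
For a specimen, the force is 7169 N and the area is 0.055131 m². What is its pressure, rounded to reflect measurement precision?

1.300 × 10^5 Pa

pressure = 7169 N ÷ 0.055131 m² = 130035.733072… Pa.
7169 has 4 significant figures; 0.055131 has 5.
Division/multiplication keeps the fewest: 4 significant figures.
Rounded: 1.300 × 10^5 Pa.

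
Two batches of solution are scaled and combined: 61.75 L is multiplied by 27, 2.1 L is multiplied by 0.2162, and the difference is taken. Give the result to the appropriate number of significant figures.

1.7 × 10³ L

61.75 × 27 = 1667.25 → 1.7 × 10³ L (2 s.f., last digit at the 10^2 place).
2.1 × 0.2162 = 0.45402 → 0.45 L (2 s.f., last digit at the 10^-2 place).
Difference: 1666.79598 L; keep the coarser place, 10^2.
Result: 1.7 × 10³ L.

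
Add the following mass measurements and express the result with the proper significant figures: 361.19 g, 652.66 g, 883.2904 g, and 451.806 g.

361.19 g + 652.66 g + 883.2904 g + 451.806 g = 2348.9464 g.
Addition/subtraction keeps the fewest decimal places: 361.19 → 2 decimal places, 652.66 → 2 decimal places, 883.2904 → 4 decimal places, 451.806 → 3 decimal places; limit is 2.
Rounded to 2 decimal places: 2348.95 g.

2348.95 g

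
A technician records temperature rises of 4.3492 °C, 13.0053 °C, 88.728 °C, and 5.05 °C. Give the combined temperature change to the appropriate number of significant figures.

4.3492 °C + 13.0053 °C + 88.728 °C + 5.05 °C = 111.1325 °C.
Addition/subtraction keeps the fewest decimal places: 4.3492 → 4 decimal places, 13.0053 → 4 decimal places, 88.728 → 3 decimal places, 5.05 → 2 decimal places; limit is 2.
Rounded to 2 decimal places: 111.13 °C.

111.13 °C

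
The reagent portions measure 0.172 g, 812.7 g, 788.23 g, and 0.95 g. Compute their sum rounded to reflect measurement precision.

0.172 g + 812.7 g + 788.23 g + 0.95 g = 1602.052 g.
Addition/subtraction keeps the fewest decimal places: 0.172 → 3 decimal places, 812.7 → 1 decimal place, 788.23 → 2 decimal places, 0.95 → 2 decimal places; limit is 1.
Rounded to 1 decimal place: 1602.1 g.

1602.1 g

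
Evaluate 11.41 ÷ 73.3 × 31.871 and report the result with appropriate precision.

4.96

11.41 ÷ 73.3 × 31.871 = 4.96109290587…
Multiplication/division keeps the fewest significant figures: 11.41 → 4 s.f., 73.3 → 3 s.f., 31.871 → 5 s.f.; limit is 3.
Rounded to 3 significant figures: 4.96.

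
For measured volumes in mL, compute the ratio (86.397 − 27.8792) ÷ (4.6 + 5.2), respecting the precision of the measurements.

6.0

86.397 − 27.8792 = 58.5178, limited to 3 d.p. → 5 s.f.; 4.6 + 5.2 = 9.8, limited to 1 d.p. → 2 s.f.
Carrying full precision, 58.5178 ÷ 9.8 = 5.97120408163…; keep min(5, 2) = 2 s.f.
Rounded to 2 significant figures: 6.0.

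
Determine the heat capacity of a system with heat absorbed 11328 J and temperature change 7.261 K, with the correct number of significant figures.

1.560 × 10³ J/K

heat capacity = 11328 J ÷ 7.261 K = 1560.11568654… J/K.
11328 has 5 significant figures; 7.261 has 4.
Division/multiplication keeps the fewest: 4 significant figures.
Rounded: 1.560 × 10³ J/K.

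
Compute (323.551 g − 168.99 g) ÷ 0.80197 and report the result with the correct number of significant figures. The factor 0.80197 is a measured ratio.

192.73 g

323.551 g − 168.99 g = 154.561 g; the difference is limited to 2 decimal places (5 s.f.).
Carrying full precision, 154.561 ÷ 0.80197 = 192.726660598… g; 0.80197 has 5 s.f., so the result keeps min(5, 5) = 5 s.f.
Rounded to 5 significant figures: 192.73 g.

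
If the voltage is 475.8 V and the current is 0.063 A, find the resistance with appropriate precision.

resistance = 475.8 V ÷ 0.063 A = 7552.38095238… Ω.
475.8 has 4 significant figures; 0.063 has 2.
Division/multiplication keeps the fewest: 2 significant figures.
Rounded: 7.6 × 10^3 Ω.

7.6 × 10^3 Ω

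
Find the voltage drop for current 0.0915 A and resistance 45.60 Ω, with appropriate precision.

4.17 V

voltage drop = 0.0915 A × 45.60 Ω = 4.1724 V.
0.0915 has 3 significant figures; 45.60 has 4.
Division/multiplication keeps the fewest: 3 significant figures.
Rounded: 4.17 V.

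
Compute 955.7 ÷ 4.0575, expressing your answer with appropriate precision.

955.7 ÷ 4.0575 = 235.539125077…
Multiplication/division keeps the fewest significant figures: 955.7 → 4 s.f., 4.0575 → 5 s.f.; limit is 4.
Rounded to 4 significant figures: 235.5.

235.5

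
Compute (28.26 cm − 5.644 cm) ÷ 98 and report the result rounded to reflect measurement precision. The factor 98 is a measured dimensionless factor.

28.26 cm − 5.644 cm = 22.616 cm; the difference is limited to 2 decimal places (4 s.f.).
Carrying full precision, 22.616 ÷ 98 = 0.230775510204… cm; 98 has 2 s.f., so the result keeps min(4, 2) = 2 s.f.
Rounded to 2 significant figures: 0.23 cm.

0.23 cm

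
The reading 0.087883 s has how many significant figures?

5

0.087883: leading zeros are not significant.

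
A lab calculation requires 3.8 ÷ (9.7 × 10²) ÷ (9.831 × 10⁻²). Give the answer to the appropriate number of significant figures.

0.040

3.8 ÷ (9.7 × 10²) ÷ (9.831 × 10⁻²) = 0.0398487007751…
Multiplication/division keeps the fewest significant figures: 3.8 → 2 s.f., 9.7 × 10² → 2 s.f., 9.831 × 10⁻² → 4 s.f.; limit is 2.
Rounded to 2 significant figures: 0.040.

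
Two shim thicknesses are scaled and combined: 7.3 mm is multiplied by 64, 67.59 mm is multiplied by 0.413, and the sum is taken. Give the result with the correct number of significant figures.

5.0 × 10^2 mm

7.3 × 64 = 467.2 → 4.7 × 10^2 mm (2 s.f., last digit at the 10^1 place).
67.59 × 0.413 = 27.91467 → 27.9 mm (3 s.f., last digit at the 10^-1 place).
Sum: 495.11467 mm; keep the coarser place, 10^1.
Result: 5.0 × 10^2 mm.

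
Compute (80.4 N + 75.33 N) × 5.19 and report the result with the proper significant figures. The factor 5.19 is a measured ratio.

808 N

80.4 N + 75.33 N = 155.73 N; the sum is limited to 1 decimal place (4 s.f.).
Carrying full precision, 155.73 × 5.19 = 808.2387 N; 5.19 has 3 s.f., so the result keeps min(4, 3) = 3 s.f.
Rounded to 3 significant figures: 808 N.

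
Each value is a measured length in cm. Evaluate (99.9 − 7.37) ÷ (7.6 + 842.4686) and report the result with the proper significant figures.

99.9 − 7.37 = 92.53, limited to 1 d.p. → 3 s.f.; 7.6 + 842.4686 = 850.0686, limited to 1 d.p. → 4 s.f.
Carrying full precision, 92.53 ÷ 850.0686 = 0.108850038691…; keep min(3, 4) = 3 s.f.
Rounded to 3 significant figures: 0.109.

0.109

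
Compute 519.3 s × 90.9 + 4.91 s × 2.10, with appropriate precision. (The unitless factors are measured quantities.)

519.3 × 90.9 = 47204.37 → 4.72 × 10^4 s (3 s.f., last digit at the 10^2 place).
4.91 × 2.10 = 10.311 → 10.3 s (3 s.f., last digit at the 10^-1 place).
Sum: 47214.681 s; keep the coarser place, 10^2.
Result: 4.72 × 10^4 s.

4.72 × 10^4 s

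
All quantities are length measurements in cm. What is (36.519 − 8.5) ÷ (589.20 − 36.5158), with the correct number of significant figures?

36.519 − 8.5 = 28.019, limited to 1 d.p. → 3 s.f.; 589.20 − 36.5158 = 552.6842, limited to 2 d.p. → 5 s.f.
Carrying full precision, 28.019 ÷ 552.6842 = 0.0506962203732…; keep min(3, 5) = 3 s.f.
Rounded to 3 significant figures: 0.0507.

0.0507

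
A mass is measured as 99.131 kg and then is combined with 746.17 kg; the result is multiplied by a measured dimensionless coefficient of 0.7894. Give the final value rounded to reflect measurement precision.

667.3 kg

99.131 kg + 746.17 kg = 845.301 kg; the sum is limited to 2 decimal places (5 s.f.).
Carrying full precision, 845.301 × 0.7894 = 667.2806094 kg; 0.7894 has 4 s.f., so the result keeps min(5, 4) = 4 s.f.
Rounded to 4 significant figures: 667.3 kg.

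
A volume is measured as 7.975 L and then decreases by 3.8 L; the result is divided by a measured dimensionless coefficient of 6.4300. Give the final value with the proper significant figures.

7.975 L − 3.8 L = 4.175 L; the difference is limited to 1 decimal place (2 s.f.).
Carrying full precision, 4.175 ÷ 6.4300 = 0.649300155521… L; 6.4300 has 5 s.f., so the result keeps min(2, 5) = 2 s.f.
Rounded to 2 significant figures: 0.65 L.

0.65 L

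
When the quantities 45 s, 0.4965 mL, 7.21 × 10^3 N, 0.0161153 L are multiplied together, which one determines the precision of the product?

45 s

45 s → 2 s.f.; 0.4965 mL → 4 s.f.; 7.21 × 10^3 N → 3 s.f.; 0.0161153 L → 6 s.f.
The fewest is 2 significant figures, from 45 s.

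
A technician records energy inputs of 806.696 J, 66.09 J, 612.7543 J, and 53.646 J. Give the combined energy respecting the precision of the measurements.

1539.19 J

806.696 J + 66.09 J + 612.7543 J + 53.646 J = 1539.1863 J.
Addition/subtraction keeps the fewest decimal places: 806.696 → 3 decimal places, 66.09 → 2 decimal places, 612.7543 → 4 decimal places, 53.646 → 3 decimal places; limit is 2.
Rounded to 2 decimal places: 1539.19 J.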